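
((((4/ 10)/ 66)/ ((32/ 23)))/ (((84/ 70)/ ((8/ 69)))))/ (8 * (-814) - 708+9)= -1/ 17133336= -0.00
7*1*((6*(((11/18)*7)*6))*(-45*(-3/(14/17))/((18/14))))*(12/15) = 109956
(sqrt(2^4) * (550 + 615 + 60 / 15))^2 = 21864976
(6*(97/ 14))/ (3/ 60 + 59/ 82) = 238620/ 4417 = 54.02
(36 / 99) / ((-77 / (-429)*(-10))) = -78 / 385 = -0.20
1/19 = 0.05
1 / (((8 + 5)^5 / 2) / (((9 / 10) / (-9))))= -1 / 1856465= -0.00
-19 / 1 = -19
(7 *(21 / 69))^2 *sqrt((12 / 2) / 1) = 2401 *sqrt(6) / 529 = 11.12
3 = 3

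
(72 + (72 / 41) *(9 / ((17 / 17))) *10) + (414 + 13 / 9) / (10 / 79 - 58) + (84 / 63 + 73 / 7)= 234.63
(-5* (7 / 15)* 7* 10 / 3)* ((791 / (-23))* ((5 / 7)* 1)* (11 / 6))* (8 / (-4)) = -3045350 / 621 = -4903.95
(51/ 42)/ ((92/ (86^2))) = 31433/ 322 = 97.62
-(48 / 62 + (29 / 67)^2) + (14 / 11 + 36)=55583313 / 1530749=36.31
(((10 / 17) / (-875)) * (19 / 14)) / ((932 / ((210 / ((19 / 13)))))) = -39 / 277270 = -0.00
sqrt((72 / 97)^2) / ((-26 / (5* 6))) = -0.86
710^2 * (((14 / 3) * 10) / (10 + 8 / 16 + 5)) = 141148000 / 93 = 1517720.43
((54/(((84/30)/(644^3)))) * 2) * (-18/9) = -20604084480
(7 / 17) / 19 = 7 / 323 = 0.02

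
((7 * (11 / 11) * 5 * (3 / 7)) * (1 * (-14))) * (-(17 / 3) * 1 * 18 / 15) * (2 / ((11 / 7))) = 1817.45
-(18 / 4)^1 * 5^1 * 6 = -135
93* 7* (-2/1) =-1302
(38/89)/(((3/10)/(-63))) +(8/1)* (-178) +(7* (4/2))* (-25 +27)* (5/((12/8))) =-379228/267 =-1420.33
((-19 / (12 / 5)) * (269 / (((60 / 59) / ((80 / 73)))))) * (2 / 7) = -3015490 / 4599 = -655.68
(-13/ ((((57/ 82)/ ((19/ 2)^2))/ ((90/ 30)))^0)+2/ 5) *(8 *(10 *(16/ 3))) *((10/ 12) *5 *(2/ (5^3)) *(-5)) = 1792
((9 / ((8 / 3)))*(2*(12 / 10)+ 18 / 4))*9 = 16767 / 80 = 209.59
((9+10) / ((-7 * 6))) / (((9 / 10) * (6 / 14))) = -1.17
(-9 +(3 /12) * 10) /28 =-13 /56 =-0.23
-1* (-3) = 3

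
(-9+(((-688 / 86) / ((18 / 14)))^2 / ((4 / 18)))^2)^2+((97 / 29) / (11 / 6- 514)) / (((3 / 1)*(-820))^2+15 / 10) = 2172032269381439104329257 / 2358900697009437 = 920781562.42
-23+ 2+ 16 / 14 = -139 / 7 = -19.86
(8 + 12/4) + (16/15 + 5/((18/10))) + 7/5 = 731/45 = 16.24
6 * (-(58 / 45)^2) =-6728 / 675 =-9.97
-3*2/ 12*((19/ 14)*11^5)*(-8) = 6119938/ 7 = 874276.86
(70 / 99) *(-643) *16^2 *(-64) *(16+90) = 78169047040 / 99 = 789586333.74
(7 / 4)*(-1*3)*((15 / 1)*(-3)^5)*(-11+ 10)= -76545 / 4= -19136.25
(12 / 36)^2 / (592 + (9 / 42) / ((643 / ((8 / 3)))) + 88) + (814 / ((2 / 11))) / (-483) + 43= 149594715845 / 4434931116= 33.73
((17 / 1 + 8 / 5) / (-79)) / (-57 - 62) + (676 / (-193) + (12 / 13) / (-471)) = -64853204531 / 18515880565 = -3.50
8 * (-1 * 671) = -5368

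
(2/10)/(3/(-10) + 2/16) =-8/7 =-1.14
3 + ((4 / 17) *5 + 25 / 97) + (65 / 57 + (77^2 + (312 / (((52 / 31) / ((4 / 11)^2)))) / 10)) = 337613983514 / 56865765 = 5937.03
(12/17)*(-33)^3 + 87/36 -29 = -5180351/204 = -25393.88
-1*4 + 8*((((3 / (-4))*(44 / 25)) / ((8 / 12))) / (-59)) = -5504 / 1475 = -3.73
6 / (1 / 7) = 42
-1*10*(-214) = 2140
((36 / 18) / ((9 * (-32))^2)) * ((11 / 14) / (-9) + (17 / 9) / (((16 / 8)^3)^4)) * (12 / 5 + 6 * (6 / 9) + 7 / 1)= -1501403 / 53508833280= -0.00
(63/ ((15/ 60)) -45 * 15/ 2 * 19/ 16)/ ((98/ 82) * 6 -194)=195201/ 245120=0.80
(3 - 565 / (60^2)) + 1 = 2767 / 720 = 3.84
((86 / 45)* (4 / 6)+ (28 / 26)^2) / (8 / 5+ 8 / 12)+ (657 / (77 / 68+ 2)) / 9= 24.38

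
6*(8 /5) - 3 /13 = 609 /65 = 9.37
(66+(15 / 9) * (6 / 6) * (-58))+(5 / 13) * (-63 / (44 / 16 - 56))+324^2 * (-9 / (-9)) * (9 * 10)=26160985304 / 2769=9447809.79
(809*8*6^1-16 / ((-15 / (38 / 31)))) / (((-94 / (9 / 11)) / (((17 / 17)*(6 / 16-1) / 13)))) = 3385779 / 208351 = 16.25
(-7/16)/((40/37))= -259/640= -0.40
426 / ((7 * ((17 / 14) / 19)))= 16188 / 17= 952.24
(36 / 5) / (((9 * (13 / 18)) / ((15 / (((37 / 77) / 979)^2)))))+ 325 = 1227446668849 / 17797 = 68969302.06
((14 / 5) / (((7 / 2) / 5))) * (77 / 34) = 154 / 17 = 9.06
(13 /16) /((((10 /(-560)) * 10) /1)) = -91 /20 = -4.55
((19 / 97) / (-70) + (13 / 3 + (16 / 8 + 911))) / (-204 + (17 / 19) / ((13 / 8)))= -4615447681 / 1023633240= -4.51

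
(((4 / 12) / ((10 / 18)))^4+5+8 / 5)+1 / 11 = 46891 / 6875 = 6.82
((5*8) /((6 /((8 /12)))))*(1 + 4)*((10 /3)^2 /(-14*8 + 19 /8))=-2.25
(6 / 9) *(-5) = -10 / 3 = -3.33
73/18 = 4.06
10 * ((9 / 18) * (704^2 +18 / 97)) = 240373850 / 97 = 2478080.93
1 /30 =0.03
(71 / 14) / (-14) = -71 / 196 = -0.36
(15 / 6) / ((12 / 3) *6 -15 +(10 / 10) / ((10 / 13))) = 25 / 103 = 0.24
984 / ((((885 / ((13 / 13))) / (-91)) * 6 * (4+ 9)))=-1.30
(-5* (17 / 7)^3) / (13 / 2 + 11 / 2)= -24565 / 4116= -5.97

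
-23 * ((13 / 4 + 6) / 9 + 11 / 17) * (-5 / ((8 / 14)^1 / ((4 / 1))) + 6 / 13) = 10585175 / 7956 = 1330.46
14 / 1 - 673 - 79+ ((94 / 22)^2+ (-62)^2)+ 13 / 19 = 3124.94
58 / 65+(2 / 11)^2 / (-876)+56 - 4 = 91103497 / 1722435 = 52.89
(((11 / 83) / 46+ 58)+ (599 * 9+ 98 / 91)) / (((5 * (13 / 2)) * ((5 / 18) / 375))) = 226387.93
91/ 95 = 0.96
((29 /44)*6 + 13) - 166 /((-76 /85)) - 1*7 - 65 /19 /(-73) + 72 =267.66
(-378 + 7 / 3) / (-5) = 1127 / 15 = 75.13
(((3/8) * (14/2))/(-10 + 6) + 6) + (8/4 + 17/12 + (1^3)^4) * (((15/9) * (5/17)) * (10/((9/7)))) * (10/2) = 3945467/44064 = 89.54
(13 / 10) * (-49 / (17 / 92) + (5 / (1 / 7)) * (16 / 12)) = -72436 / 255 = -284.06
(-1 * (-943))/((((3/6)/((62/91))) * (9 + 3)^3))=29233/39312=0.74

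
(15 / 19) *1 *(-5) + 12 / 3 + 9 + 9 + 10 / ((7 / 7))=28.05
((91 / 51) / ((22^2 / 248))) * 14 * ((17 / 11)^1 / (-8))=-19747 / 7986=-2.47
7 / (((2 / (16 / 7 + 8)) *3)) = 12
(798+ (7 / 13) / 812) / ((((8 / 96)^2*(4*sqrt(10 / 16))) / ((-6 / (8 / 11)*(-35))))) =2501837415*sqrt(10) / 754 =10492711.63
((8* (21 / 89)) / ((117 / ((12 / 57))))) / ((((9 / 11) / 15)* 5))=2464 / 197847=0.01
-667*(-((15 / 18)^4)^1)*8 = 416875 / 162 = 2573.30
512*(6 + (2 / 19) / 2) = 58880 / 19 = 3098.95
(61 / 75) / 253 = 61 / 18975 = 0.00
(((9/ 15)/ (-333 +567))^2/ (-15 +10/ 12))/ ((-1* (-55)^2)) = 1/ 6518118750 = 0.00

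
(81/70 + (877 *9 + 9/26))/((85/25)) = 3591999/1547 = 2321.91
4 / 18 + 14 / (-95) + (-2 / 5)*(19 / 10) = -2929 / 4275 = -0.69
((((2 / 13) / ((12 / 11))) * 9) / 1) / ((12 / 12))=1.27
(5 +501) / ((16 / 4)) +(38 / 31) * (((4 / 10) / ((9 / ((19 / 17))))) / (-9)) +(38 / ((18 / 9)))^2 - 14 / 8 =414698429 / 853740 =485.74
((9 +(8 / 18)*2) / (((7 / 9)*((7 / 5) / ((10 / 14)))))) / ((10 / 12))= 2670 / 343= 7.78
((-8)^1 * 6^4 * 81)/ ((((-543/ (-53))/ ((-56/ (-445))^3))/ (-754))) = 1964581495898112/ 15949923625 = 123171.84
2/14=0.14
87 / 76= 1.14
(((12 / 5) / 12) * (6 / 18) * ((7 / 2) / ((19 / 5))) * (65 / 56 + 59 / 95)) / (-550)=-9479 / 47652000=-0.00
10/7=1.43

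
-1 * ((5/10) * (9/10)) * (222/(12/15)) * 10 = -4995/4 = -1248.75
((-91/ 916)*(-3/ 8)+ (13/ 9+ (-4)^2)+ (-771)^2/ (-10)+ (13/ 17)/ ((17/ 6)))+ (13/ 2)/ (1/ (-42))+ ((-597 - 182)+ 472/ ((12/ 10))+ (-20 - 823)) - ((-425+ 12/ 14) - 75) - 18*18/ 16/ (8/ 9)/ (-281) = -5663880579542279/ 93728179440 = -60428.79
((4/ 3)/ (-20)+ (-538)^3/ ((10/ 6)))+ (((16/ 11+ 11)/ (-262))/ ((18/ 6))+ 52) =-1346361911181/ 14410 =-93432471.28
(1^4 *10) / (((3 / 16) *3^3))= 160 / 81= 1.98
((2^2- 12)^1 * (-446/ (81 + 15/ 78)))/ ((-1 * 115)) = -92768/ 242765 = -0.38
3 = 3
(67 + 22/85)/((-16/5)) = -21.02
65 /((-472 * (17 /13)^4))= -1856465 /39421912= -0.05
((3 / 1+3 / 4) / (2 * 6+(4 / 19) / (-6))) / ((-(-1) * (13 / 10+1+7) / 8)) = 0.27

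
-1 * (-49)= 49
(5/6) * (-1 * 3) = -5/2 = -2.50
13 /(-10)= -13 /10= -1.30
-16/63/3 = -16/189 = -0.08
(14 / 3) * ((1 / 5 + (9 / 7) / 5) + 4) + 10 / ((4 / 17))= 633 / 10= 63.30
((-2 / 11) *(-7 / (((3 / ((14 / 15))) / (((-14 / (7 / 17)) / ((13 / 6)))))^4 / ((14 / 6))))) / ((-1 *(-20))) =20123980040192 / 238573603125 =84.35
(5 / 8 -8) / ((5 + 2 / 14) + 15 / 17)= -7021 / 5736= -1.22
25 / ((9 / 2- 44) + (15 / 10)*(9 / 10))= -500 / 763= -0.66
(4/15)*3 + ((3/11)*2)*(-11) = -26/5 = -5.20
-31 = -31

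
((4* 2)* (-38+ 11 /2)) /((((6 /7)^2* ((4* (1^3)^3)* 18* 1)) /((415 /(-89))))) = 1321775 /57672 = 22.92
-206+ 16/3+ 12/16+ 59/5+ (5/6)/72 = -406307/2160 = -188.11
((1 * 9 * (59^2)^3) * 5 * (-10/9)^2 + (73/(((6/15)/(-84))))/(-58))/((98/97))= 59326920572758045/25578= 2319451113173.74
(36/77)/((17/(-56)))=-288/187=-1.54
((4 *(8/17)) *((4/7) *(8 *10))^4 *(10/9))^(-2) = 134948226609/11258999068426240000000000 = 0.00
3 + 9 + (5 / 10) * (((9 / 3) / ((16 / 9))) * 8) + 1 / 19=1429 / 76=18.80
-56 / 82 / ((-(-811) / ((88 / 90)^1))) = -1232 / 1496295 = -0.00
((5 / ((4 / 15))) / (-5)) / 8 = -15 / 32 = -0.47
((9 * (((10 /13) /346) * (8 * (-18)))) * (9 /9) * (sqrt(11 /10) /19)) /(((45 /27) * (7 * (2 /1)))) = -972 * sqrt(110) /1495585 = -0.01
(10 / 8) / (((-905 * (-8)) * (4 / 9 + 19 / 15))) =45 / 445984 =0.00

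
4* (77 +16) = 372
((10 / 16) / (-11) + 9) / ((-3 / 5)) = -3935 / 264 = -14.91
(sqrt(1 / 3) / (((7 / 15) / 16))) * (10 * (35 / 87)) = 4000 * sqrt(3) / 87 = 79.63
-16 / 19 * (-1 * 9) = 144 / 19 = 7.58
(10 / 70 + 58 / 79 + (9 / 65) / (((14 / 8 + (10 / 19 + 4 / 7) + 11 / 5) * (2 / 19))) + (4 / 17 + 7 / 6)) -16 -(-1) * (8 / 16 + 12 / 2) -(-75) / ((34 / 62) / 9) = 6025198613129 / 4922861853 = 1223.92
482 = 482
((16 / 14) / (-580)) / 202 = -1 / 102515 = -0.00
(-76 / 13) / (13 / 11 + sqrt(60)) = 836 / 7091 - 18392 * sqrt(15) / 92183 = -0.65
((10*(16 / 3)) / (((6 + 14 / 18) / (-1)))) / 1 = -480 / 61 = -7.87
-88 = -88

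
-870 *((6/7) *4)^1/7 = -20880/49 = -426.12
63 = 63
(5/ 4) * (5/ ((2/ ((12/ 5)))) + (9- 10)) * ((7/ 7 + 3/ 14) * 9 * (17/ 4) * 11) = 715275/ 224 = 3193.19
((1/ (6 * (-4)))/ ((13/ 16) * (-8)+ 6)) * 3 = 0.25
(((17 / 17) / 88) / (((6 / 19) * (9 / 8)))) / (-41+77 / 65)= -1235 / 1537272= -0.00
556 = 556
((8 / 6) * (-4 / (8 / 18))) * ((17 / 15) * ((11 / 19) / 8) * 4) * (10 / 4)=-187 / 19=-9.84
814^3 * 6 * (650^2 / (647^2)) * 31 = 42385066821240000 / 418609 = 101252163286.60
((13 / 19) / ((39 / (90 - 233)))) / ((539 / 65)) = -845 / 2793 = -0.30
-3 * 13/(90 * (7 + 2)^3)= -0.00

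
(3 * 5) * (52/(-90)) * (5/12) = -65/18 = -3.61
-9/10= -0.90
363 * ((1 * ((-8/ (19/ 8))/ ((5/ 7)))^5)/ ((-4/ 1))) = 1637708879364096/ 7737809375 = 211650.20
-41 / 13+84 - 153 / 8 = 6419 / 104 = 61.72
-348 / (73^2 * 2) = -174 / 5329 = -0.03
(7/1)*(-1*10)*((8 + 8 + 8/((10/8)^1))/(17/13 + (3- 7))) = 2912/5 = 582.40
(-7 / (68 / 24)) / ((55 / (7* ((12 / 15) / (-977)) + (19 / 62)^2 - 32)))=12584002767 / 8778686950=1.43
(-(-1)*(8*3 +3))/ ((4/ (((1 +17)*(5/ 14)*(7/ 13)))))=1215/ 52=23.37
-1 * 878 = -878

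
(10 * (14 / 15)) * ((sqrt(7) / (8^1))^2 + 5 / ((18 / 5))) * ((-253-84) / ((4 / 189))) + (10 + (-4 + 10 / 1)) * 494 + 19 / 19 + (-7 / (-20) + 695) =-214067.13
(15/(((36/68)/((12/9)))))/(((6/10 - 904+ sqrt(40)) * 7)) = -7678900/1285344207 - 17000 * sqrt(10)/1285344207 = -0.01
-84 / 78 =-14 / 13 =-1.08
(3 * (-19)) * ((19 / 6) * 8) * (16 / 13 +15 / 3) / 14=-58482 / 91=-642.66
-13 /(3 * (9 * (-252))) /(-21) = -13 /142884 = -0.00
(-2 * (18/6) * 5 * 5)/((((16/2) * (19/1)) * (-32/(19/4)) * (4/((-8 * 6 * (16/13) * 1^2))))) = -225/104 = -2.16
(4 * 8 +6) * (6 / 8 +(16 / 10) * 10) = 1273 / 2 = 636.50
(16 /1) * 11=176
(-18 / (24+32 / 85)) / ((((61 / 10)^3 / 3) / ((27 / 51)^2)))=-2733750 / 999397343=-0.00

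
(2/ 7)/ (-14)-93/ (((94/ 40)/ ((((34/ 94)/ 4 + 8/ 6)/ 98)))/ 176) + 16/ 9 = -96864305/ 974169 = -99.43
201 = 201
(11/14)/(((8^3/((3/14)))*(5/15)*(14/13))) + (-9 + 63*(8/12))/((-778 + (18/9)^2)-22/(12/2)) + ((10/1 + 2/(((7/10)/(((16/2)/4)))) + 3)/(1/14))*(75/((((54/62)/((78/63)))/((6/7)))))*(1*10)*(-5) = -35314176528447709/29499273216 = -1197120.22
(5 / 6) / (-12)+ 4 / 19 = 193 / 1368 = 0.14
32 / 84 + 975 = 20483 / 21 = 975.38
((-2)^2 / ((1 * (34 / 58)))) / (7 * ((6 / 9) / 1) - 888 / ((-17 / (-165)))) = -174 / 219661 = -0.00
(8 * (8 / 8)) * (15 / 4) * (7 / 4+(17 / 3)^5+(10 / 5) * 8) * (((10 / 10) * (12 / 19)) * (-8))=-455734480 / 513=-888371.31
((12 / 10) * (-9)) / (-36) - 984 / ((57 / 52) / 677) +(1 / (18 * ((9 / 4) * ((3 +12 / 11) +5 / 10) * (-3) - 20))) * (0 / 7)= -115469063 / 190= -607731.91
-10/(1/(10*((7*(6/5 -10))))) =6160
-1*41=-41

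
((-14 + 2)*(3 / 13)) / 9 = -4 / 13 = -0.31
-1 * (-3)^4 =-81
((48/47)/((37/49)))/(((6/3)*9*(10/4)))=784/26085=0.03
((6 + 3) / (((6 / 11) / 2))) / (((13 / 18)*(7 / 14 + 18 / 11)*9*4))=363 / 611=0.59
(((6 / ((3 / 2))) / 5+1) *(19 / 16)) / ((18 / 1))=19 / 160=0.12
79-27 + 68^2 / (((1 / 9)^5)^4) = 56217045082679238775876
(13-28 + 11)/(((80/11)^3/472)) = -78529/16000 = -4.91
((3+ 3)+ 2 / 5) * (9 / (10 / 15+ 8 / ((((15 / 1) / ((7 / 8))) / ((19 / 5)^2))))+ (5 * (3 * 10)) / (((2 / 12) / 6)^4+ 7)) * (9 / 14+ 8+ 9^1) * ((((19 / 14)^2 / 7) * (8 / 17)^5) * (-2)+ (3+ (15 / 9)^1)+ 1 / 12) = 1348350575989247189239140 / 111306551262720514057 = 12113.85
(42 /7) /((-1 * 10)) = -3 /5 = -0.60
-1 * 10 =-10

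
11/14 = 0.79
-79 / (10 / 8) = -316 / 5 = -63.20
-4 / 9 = -0.44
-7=-7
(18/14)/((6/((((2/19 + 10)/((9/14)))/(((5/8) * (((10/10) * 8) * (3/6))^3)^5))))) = 0.00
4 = 4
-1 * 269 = -269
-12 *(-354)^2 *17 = -25564464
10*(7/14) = 5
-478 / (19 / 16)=-7648 / 19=-402.53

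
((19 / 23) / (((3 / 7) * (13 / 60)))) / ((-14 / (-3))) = 570 / 299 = 1.91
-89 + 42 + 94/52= -1175/26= -45.19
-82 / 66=-41 / 33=-1.24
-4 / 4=-1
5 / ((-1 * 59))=-0.08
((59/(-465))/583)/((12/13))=-767/3253140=-0.00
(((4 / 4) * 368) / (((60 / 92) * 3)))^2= 71639296 / 2025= 35377.43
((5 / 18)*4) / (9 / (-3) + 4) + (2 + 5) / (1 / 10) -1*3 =613 / 9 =68.11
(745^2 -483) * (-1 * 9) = -4990878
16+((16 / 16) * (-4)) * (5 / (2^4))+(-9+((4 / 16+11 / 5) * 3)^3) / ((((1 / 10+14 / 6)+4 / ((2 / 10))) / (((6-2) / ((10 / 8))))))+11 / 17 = 404740221 / 5720500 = 70.75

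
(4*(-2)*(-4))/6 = 16/3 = 5.33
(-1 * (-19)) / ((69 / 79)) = 1501 / 69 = 21.75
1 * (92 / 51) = 92 / 51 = 1.80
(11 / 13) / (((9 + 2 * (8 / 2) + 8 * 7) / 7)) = 77 / 949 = 0.08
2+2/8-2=0.25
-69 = -69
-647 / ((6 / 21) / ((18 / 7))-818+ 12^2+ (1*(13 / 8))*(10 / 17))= 395964 / 411835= 0.96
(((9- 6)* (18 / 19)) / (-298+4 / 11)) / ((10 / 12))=-1782 / 155515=-0.01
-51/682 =-0.07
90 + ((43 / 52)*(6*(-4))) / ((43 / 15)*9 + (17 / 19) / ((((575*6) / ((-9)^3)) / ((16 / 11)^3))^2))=112662206673805480 / 1262436411143297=89.24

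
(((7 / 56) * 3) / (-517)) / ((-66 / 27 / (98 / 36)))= 147 / 181984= 0.00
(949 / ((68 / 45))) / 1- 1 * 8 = 42161 / 68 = 620.01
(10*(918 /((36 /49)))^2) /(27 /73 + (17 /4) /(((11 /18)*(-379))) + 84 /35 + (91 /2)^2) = 95029243466850 /12617821231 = 7531.35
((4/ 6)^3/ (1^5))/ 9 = 8/ 243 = 0.03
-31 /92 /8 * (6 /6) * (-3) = 93 /736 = 0.13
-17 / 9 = -1.89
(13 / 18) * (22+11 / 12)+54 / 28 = 27941 / 1512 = 18.48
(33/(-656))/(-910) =33/596960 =0.00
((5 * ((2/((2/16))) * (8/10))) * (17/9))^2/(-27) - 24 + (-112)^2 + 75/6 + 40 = 52624627/4374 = 12031.24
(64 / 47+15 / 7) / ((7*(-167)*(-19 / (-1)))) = -1153 / 7307419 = -0.00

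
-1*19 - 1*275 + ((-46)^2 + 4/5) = 9114/5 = 1822.80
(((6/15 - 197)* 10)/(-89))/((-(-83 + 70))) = 1966/1157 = 1.70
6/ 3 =2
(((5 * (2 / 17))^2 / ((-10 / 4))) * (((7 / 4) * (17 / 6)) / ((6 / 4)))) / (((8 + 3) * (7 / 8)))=-80 / 1683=-0.05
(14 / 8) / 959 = 1 / 548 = 0.00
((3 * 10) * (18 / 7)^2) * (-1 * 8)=-77760 / 49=-1586.94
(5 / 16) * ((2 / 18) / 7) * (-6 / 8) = -0.00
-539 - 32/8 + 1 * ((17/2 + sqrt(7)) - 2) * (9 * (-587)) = -69765/2 - 5283 * sqrt(7) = -48860.00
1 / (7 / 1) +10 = 71 / 7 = 10.14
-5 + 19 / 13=-46 / 13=-3.54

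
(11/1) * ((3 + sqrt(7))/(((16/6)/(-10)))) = -495/4 - 165 * sqrt(7)/4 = -232.89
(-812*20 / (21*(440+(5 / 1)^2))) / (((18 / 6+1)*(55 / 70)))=-0.53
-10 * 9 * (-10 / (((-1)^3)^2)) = 900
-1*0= 0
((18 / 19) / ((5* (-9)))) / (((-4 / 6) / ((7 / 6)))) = 7 / 190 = 0.04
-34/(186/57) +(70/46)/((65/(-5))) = -97662/9269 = -10.54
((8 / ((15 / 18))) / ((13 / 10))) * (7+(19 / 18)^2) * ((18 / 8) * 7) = 943.74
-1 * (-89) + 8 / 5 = 453 / 5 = 90.60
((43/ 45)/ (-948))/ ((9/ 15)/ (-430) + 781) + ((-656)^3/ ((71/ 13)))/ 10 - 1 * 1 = -13144211172472712993/ 2542950591210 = -5168881.86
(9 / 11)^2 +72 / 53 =13005 / 6413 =2.03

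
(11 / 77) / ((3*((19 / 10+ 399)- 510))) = -0.00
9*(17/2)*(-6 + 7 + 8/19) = 4131/38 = 108.71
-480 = -480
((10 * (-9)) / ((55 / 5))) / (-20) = 0.41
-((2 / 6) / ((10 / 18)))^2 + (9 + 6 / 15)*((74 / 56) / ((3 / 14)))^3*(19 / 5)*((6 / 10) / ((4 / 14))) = 316625423 / 18000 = 17590.30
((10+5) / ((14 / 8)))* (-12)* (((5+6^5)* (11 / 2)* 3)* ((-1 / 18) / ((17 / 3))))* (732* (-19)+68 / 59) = -12640996415520 / 7021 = -1800455264.99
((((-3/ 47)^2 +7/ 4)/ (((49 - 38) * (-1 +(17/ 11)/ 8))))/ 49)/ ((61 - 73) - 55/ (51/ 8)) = 790449/ 4042368386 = 0.00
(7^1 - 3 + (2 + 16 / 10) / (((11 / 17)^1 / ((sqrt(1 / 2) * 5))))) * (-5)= -765 * sqrt(2) / 11 - 20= -118.35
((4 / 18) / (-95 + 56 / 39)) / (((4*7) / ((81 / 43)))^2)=-28431 / 2644824392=-0.00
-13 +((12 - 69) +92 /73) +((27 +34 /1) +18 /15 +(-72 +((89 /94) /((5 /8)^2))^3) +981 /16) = -5660331296869 /1894769750000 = -2.99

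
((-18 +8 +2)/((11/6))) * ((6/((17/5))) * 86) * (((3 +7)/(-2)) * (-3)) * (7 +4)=-1857600/17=-109270.59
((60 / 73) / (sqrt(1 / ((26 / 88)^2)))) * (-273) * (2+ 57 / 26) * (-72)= 16068780 / 803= 20010.93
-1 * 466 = -466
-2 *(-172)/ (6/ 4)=688/ 3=229.33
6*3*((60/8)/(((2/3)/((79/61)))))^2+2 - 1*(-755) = 4577.96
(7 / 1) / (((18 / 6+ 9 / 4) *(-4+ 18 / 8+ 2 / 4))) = -16 / 15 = -1.07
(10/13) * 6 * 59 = 3540/13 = 272.31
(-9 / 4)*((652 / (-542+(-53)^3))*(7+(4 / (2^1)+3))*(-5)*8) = -704160 / 149419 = -4.71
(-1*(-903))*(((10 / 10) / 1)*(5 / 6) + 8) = 15953 / 2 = 7976.50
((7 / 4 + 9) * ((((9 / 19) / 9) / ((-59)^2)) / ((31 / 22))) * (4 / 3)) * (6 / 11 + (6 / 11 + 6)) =2236 / 2050309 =0.00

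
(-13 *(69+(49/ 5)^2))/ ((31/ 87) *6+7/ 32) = -49776064/ 54675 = -910.40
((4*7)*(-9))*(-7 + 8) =-252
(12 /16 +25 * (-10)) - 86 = -1341 /4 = -335.25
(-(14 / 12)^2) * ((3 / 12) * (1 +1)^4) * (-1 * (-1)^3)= -49 / 9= -5.44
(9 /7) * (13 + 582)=765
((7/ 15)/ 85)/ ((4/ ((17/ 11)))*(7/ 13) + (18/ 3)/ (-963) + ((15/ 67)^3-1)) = 2928529331/ 212647423250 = 0.01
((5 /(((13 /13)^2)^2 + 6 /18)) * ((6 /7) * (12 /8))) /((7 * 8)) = 0.09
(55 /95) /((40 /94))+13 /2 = 2987 /380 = 7.86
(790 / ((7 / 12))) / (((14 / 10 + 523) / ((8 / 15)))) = 12640 / 9177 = 1.38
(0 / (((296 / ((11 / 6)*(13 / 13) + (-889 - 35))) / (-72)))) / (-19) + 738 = 738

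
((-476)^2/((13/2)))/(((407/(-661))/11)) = -299533472/481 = -622730.71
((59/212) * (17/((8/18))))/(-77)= -9027/65296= -0.14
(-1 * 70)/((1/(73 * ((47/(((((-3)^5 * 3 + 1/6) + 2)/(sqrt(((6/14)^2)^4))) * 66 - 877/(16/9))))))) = 311260320/1843493269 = 0.17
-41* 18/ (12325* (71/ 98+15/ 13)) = -940212/ 29493725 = -0.03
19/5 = 3.80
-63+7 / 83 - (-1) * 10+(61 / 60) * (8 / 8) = -258457 / 4980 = -51.90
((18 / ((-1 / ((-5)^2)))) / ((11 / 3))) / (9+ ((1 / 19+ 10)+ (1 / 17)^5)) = -36419332050 / 5653870783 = -6.44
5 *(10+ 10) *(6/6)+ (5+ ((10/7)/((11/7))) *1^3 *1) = 1165/11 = 105.91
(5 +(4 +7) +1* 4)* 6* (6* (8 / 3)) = 1920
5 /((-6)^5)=-5 /7776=-0.00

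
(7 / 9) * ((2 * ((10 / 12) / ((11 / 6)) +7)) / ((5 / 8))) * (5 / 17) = 9184 / 1683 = 5.46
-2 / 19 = -0.11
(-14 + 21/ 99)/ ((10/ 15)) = -455/ 22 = -20.68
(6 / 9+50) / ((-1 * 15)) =-152 / 45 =-3.38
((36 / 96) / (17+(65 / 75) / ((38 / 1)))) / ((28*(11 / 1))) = 855 / 11954096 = 0.00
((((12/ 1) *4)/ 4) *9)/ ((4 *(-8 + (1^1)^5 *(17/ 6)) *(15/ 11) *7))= -0.55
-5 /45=-1 /9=-0.11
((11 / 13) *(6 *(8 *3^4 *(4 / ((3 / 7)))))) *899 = 358852032 / 13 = 27604002.46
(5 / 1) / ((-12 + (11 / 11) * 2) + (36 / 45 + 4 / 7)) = -175 / 302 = -0.58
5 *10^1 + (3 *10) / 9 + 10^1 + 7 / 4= 781 / 12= 65.08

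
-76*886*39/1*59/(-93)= 51646712/31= 1666022.97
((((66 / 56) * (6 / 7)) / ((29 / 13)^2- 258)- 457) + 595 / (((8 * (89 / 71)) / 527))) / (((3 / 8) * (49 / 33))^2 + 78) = 44494972317246264 / 113088063078193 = 393.45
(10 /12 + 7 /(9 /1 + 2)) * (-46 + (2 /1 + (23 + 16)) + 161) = 2522 /11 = 229.27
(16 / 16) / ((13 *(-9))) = -1 / 117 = -0.01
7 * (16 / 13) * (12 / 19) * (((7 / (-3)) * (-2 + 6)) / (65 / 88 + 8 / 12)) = -473088 / 13091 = -36.14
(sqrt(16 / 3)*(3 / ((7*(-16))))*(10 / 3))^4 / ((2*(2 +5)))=625 / 4840416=0.00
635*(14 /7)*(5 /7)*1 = 907.14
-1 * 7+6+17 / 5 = 12 / 5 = 2.40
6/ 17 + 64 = 1094/ 17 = 64.35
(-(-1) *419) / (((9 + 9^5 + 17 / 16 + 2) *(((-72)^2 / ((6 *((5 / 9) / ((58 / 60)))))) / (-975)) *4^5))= -3404375 / 757674998784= -0.00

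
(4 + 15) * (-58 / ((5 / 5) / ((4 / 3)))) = -4408 / 3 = -1469.33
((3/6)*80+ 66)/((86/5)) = 265/43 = 6.16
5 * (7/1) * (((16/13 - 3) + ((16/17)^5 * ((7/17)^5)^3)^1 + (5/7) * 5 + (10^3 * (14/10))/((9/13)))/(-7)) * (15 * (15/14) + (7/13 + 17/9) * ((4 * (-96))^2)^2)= -17976466953287519843357801332886354050249270/33655900278448548058007657881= -534125273861673.97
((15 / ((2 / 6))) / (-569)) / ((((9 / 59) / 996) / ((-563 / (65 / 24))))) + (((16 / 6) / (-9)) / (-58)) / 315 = 195840857720948 / 1824433065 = 107343.41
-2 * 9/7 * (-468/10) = 4212/35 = 120.34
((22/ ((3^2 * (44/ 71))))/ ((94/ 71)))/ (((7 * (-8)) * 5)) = -5041/ 473760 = -0.01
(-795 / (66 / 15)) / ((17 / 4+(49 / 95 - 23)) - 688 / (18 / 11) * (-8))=-6797250 / 125850989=-0.05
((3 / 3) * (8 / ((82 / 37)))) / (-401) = -148 / 16441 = -0.01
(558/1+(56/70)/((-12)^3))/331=1205279/714960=1.69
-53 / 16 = -3.31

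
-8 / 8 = -1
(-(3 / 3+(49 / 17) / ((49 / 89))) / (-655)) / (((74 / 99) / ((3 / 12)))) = 5247 / 1647980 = 0.00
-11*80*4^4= -225280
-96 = -96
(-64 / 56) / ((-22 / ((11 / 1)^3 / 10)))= 242 / 35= 6.91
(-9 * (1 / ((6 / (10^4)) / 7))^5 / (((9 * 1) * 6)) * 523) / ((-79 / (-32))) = -439503050000000000000000000 / 57591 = -7631453699362747651542.78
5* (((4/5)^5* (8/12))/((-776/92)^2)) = 270848/17641875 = 0.02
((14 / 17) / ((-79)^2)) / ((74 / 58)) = 406 / 3925589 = 0.00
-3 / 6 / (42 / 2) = -0.02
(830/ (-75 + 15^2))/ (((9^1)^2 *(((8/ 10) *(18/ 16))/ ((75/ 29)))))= 0.20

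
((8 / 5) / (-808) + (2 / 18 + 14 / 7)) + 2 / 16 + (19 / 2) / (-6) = 23663 / 36360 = 0.65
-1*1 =-1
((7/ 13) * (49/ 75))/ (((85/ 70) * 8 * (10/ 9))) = 7203/ 221000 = 0.03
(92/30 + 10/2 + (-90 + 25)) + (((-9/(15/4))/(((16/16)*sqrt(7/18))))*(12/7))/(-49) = -854/15 + 432*sqrt(14)/12005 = -56.80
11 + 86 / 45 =581 / 45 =12.91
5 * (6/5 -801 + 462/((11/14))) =-1059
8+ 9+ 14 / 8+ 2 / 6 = 229 / 12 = 19.08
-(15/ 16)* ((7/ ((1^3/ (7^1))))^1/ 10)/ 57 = -49/ 608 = -0.08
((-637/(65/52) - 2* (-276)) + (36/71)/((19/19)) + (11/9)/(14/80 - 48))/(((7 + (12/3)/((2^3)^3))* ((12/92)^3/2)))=35493701933056/6435972855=5514.89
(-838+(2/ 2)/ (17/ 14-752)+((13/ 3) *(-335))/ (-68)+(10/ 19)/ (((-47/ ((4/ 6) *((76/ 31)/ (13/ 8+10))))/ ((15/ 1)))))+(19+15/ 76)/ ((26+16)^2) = -816.67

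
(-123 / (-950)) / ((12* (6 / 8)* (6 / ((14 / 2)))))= 287 / 17100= 0.02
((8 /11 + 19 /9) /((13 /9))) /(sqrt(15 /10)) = 281*sqrt(6) /429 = 1.60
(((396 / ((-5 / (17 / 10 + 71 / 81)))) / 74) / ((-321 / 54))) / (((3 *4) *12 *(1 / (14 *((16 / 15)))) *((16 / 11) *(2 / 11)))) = 19444579 / 106893000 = 0.18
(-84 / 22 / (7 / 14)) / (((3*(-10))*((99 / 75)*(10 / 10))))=70 / 363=0.19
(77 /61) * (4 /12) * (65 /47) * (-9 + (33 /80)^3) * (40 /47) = -1525545021 /344957440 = -4.42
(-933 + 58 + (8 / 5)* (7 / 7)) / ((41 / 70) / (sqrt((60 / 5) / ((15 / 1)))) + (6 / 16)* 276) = -354355848 / 41990339 + 5013316* sqrt(5) / 209951695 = -8.39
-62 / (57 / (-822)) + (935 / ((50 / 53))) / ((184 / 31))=37095499 / 34960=1061.08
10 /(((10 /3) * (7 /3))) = 9 /7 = 1.29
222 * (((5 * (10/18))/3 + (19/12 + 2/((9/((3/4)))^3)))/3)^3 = 517908277/3981312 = 130.08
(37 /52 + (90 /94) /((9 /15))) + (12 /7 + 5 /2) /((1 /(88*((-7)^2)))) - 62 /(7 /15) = 308653129 /17108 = 18041.45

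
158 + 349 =507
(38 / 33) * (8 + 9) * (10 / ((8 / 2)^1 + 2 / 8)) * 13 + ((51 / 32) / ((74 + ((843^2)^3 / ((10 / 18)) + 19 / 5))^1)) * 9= 408483831824538184314667 / 682184536953935226816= 598.79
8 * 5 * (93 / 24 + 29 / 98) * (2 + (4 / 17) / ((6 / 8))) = 386.01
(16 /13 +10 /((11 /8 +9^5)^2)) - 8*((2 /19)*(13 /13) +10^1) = -4388308584300496 /55121654819023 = -79.61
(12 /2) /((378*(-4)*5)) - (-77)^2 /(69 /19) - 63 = -49139183 /28980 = -1695.62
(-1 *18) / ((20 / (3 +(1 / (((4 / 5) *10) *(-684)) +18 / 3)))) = -49247 / 6080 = -8.10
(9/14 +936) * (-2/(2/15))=-196695/14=-14049.64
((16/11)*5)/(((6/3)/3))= 120/11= 10.91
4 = 4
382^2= 145924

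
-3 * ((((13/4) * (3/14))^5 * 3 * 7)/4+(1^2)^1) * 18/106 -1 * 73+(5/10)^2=-1229224619127/16679305216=-73.70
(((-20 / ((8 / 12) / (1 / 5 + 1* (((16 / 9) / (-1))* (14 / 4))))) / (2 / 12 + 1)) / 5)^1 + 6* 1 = 36.97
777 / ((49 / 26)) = 2886 / 7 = 412.29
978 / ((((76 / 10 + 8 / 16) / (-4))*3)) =-13040 / 81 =-160.99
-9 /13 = -0.69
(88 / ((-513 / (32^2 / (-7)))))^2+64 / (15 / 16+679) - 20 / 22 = 8020457049530 / 12753432909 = 628.89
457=457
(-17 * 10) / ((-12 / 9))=255 / 2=127.50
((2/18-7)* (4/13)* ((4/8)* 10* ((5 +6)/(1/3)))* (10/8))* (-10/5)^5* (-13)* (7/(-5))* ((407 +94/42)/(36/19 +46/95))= 44544420800/1017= 43799823.80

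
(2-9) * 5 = -35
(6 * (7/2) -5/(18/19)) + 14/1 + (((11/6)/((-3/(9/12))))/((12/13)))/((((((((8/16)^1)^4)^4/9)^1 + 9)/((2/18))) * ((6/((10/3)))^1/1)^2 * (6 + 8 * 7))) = 7131240449945/239929831566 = 29.72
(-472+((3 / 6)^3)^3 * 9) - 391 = -441847 / 512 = -862.98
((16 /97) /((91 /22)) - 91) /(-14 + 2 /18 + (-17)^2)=-7226145 /21855652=-0.33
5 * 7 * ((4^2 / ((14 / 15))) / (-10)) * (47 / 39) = -940 / 13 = -72.31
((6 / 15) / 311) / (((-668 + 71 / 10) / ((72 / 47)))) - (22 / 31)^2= -15585497740 / 30945402211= -0.50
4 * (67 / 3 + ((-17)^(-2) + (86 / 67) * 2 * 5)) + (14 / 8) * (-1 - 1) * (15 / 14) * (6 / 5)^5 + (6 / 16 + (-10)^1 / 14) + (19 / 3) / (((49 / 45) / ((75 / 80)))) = 136.47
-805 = -805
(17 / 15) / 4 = 17 / 60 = 0.28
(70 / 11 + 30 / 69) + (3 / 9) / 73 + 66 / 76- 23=-32273833 / 2105466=-15.33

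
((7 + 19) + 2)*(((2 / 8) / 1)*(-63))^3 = -1750329 / 16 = -109395.56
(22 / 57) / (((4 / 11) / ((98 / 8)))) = 5929 / 456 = 13.00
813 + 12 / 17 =813.71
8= 8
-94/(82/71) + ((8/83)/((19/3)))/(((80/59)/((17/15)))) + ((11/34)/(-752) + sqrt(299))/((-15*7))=-81.54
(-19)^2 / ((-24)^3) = -361 / 13824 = -0.03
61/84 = 0.73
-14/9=-1.56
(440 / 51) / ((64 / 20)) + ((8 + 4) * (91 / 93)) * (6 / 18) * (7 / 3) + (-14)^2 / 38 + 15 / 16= 25844243 / 1441872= 17.92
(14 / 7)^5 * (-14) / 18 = -224 / 9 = -24.89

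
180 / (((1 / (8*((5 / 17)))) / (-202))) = -1454400 / 17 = -85552.94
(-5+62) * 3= 171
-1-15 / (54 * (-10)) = -35 / 36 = -0.97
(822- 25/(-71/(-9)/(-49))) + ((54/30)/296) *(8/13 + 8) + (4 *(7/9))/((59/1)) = 88620546751/90670905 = 977.39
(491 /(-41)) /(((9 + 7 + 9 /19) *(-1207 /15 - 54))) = 139935 /25884161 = 0.01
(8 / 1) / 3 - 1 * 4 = -4 / 3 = -1.33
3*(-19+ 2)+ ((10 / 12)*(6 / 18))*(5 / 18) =-16499 / 324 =-50.92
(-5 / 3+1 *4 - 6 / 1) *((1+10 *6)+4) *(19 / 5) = -2717 / 3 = -905.67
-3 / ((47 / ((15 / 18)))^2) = -25 / 26508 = -0.00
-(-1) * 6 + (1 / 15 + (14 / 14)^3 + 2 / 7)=772 / 105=7.35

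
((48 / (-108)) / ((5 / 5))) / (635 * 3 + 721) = -0.00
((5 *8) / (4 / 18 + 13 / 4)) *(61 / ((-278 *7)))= -8784 / 24325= -0.36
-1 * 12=-12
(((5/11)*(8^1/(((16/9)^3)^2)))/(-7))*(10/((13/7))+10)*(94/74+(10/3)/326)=-4007950875/12363839488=-0.32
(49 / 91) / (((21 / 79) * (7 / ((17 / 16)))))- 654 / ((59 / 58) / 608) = -100737602171 / 257712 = -390892.17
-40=-40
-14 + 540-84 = 442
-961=-961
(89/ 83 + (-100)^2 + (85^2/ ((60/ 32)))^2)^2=123189124026550279201/ 558009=220765478740576.37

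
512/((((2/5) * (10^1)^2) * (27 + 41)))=16/85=0.19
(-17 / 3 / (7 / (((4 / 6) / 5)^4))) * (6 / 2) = -272 / 354375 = -0.00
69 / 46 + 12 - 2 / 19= 13.39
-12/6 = -2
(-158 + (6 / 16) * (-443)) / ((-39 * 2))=2593 / 624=4.16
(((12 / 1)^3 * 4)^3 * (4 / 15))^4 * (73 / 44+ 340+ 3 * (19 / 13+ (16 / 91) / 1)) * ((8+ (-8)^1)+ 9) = 187566224108795892341312700000000000000000000000.00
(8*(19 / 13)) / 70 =76 / 455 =0.17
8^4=4096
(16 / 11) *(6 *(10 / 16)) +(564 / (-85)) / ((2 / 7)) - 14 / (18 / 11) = -221521 / 8415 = -26.32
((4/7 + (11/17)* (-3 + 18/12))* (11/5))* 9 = -7.90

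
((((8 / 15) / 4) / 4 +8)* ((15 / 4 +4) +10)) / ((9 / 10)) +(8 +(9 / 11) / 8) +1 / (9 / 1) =395957 / 2376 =166.65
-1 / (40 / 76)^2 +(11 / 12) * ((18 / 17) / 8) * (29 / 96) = -777561 / 217600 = -3.57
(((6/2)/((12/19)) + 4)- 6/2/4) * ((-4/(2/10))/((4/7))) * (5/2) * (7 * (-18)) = 88200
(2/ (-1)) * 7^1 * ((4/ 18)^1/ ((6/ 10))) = -140/ 27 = -5.19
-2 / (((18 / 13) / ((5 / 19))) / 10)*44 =-28600 / 171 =-167.25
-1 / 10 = -0.10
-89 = -89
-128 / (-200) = 0.64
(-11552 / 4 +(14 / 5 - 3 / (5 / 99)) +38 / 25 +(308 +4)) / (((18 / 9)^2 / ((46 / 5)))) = -1512871 / 250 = -6051.48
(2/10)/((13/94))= 94/65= 1.45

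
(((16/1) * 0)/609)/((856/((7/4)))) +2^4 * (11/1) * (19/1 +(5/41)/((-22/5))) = 136904/41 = 3339.12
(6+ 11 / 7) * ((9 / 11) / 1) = 477 / 77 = 6.19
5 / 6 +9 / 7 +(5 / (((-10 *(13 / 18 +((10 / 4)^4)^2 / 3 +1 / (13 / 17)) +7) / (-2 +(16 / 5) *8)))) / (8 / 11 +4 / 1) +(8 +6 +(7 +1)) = 1578533999 / 65460894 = 24.11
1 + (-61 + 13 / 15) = -887 / 15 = -59.13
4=4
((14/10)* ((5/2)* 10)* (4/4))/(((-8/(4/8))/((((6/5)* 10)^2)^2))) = -45360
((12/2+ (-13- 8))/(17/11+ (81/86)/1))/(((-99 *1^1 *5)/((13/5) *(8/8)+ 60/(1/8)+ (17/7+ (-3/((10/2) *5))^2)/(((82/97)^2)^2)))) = 518182567433138/87268330183125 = 5.94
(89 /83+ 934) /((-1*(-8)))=77611 /664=116.88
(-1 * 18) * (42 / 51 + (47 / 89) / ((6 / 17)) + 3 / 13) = -903003 / 19669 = -45.91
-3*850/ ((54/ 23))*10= -97750/ 9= -10861.11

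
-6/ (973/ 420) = -360/ 139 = -2.59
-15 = -15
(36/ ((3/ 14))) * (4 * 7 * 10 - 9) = 45528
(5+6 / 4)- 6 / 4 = 5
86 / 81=1.06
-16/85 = -0.19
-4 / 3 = -1.33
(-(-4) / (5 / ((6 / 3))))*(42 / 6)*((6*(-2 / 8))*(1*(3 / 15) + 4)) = -1764 / 25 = -70.56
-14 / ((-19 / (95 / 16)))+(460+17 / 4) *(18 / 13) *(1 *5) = 3218.41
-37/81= -0.46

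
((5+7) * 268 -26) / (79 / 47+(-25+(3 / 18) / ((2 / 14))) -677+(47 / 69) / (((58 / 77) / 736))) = -26087820 / 274693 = -94.97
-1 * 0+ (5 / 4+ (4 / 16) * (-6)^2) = 41 / 4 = 10.25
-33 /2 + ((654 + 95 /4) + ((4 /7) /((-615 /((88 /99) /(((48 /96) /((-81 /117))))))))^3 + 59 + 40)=533047541228465701 /701147703028500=760.25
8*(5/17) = 2.35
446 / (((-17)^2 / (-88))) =-39248 / 289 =-135.81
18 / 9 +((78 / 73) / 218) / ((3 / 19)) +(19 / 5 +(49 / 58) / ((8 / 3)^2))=878684641 / 147681920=5.95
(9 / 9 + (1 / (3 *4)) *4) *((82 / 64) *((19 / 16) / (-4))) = -0.51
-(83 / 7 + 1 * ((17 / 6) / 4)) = -2111 / 168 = -12.57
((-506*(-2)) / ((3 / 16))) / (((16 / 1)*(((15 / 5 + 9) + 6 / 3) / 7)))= 506 / 3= 168.67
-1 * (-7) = 7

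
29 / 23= 1.26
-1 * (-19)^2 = -361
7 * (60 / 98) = 30 / 7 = 4.29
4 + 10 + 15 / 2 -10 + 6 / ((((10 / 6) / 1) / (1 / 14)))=11.76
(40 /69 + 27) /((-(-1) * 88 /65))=11245 /552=20.37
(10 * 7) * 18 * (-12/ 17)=-15120/ 17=-889.41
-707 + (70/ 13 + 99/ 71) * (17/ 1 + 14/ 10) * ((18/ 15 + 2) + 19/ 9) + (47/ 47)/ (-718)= -6639775537/ 149110650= -44.53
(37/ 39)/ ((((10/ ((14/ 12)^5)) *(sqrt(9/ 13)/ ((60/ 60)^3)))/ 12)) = 621859 *sqrt(13)/ 758160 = 2.96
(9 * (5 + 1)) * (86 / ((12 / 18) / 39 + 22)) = 135837 / 644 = 210.93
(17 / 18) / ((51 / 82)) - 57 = -1498 / 27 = -55.48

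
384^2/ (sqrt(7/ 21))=147456 * sqrt(3)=255401.28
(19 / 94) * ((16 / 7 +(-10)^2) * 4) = 27208 / 329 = 82.70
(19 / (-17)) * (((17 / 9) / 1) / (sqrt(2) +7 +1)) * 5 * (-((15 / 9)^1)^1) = 1900 / 837 - 475 * sqrt(2) / 1674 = 1.87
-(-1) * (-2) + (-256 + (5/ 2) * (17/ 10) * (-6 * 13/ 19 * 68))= -27444/ 19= -1444.42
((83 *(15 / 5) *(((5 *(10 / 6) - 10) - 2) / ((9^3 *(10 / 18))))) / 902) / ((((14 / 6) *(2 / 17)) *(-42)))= 1411 / 6509160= 0.00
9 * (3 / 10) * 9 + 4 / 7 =1741 / 70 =24.87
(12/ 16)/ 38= 3/ 152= 0.02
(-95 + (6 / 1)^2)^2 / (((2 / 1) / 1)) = 3481 / 2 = 1740.50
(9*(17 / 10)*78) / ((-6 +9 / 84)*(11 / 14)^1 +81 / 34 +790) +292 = 7704152348 / 26247905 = 293.51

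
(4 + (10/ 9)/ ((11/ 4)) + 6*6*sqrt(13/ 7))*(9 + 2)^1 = 436/ 9 + 396*sqrt(91)/ 7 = 588.10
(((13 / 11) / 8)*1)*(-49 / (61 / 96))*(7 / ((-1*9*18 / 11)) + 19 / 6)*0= 0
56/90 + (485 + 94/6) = 22558/45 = 501.29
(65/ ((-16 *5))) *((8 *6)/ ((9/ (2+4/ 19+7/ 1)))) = -2275/ 57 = -39.91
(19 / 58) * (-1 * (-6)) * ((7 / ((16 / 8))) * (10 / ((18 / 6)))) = 665 / 29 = 22.93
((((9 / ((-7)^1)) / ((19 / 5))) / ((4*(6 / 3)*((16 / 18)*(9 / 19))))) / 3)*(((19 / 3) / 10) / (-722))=1 / 34048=0.00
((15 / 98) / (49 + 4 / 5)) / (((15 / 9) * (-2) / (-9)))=135 / 16268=0.01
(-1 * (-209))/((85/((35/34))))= 1463/578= 2.53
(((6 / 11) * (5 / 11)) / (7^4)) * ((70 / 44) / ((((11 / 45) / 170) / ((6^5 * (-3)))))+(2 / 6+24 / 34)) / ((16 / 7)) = -796374147935 / 682973368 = -1166.04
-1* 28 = -28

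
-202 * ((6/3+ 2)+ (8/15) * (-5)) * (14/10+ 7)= -11312/5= -2262.40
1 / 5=0.20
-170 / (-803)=170 / 803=0.21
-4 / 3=-1.33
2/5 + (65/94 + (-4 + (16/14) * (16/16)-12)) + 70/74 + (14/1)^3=332466577/121730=2731.18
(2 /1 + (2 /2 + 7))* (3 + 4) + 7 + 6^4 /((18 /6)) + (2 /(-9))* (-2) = 4585 /9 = 509.44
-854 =-854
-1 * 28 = -28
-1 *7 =-7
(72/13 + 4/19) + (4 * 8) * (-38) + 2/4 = -597617/494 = -1209.75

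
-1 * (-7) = 7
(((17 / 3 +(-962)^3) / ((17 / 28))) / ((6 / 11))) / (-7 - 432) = 411308030518 / 67167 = 6123662.37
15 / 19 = 0.79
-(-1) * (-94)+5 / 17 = -93.71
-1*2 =-2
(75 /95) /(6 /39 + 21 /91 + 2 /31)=6045 /3439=1.76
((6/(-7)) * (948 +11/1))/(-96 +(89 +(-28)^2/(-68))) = 44.36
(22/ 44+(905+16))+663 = 3169/ 2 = 1584.50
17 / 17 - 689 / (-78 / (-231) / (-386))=787634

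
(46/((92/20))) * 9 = 90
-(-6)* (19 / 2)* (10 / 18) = 95 / 3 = 31.67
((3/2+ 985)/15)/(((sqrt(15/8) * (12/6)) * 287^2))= 1973 * sqrt(30)/37066050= 0.00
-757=-757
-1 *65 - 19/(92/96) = -1951/23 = -84.83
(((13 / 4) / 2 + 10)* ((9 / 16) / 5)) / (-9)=-93 / 640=-0.15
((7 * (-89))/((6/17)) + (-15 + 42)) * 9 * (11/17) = -344157/34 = -10122.26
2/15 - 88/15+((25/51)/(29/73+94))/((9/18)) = -10056392/1757205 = -5.72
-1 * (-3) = 3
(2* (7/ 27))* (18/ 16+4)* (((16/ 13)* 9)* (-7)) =-8036/ 39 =-206.05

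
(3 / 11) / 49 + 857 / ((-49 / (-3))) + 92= 77872 / 539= 144.47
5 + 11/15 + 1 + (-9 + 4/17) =-2.03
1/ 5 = 0.20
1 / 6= 0.17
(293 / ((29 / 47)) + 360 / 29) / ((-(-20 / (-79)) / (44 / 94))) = -12279839 / 13630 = -900.94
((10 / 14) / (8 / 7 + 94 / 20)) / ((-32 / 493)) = -1.88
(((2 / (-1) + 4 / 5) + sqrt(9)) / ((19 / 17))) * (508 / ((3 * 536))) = 6477 / 12730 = 0.51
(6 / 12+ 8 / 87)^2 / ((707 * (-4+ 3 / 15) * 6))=-53045 / 2440185048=-0.00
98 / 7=14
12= 12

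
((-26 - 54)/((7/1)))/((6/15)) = -200/7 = -28.57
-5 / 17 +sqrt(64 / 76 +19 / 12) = -5 / 17 +sqrt(31521) / 114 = 1.26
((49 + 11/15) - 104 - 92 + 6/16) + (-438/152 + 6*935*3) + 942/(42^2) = 621228771/37240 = 16681.76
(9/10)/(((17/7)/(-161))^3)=-12882918447/49130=-262221.01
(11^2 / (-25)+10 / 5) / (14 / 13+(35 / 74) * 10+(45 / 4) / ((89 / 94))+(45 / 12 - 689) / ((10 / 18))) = 0.00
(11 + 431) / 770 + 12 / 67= 19427 / 25795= 0.75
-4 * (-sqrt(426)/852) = sqrt(426)/213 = 0.10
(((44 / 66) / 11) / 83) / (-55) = -2 / 150645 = -0.00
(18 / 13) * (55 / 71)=990 / 923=1.07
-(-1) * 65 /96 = 65 /96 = 0.68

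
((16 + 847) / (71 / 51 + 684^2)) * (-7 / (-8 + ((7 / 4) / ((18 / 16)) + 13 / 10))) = 27728190 / 11047516601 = 0.00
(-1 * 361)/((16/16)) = -361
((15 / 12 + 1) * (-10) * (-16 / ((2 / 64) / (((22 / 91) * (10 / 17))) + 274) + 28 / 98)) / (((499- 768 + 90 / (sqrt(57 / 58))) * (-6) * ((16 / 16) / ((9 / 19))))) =-55789536105 / 32926005382382- 3110940675 * sqrt(3306) / 312797051132629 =-0.00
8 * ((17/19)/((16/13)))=5.82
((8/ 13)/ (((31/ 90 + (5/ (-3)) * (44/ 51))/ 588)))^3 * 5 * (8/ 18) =-2415291749498880000/ 29993266043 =-80527800.67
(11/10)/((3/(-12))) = -22/5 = -4.40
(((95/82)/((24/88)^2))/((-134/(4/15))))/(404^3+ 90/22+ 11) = -25289/53797154299830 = -0.00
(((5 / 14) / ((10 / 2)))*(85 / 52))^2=7225 / 529984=0.01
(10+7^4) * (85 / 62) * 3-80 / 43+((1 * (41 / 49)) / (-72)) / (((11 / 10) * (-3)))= 769320023695 / 77596596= 9914.35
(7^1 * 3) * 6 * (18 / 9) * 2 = 504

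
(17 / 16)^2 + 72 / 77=40685 / 19712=2.06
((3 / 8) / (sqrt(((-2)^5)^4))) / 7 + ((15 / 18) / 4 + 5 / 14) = 0.57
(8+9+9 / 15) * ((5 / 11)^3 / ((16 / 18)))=225 / 121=1.86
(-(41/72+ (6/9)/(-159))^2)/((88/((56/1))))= -3618727/17797824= -0.20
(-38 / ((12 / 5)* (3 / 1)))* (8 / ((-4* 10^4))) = 19 / 18000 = 0.00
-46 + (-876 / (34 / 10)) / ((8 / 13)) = -15799 / 34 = -464.68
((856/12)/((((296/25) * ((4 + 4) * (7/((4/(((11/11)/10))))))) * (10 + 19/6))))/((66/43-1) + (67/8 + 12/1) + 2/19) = 0.02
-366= -366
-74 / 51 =-1.45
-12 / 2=-6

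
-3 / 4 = -0.75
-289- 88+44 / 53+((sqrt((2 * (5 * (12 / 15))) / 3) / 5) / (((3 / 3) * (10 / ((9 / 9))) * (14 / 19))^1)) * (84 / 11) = -19937 / 53+38 * sqrt(6) / 275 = -375.83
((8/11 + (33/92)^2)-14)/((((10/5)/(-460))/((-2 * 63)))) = -385485975/1012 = -380915.00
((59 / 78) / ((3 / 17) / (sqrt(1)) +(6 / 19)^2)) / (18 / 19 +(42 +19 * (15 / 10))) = 6879577 / 179475075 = 0.04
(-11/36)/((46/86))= -473/828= -0.57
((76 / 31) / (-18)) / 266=-1 / 1953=-0.00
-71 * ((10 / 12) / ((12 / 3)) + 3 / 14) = -5041 / 168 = -30.01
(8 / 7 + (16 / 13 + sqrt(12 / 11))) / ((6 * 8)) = 0.07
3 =3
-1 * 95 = -95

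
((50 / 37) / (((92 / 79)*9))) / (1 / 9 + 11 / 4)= 3950 / 87653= 0.05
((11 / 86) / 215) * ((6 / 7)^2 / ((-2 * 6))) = -33 / 906010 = -0.00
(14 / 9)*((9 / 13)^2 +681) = 537460 / 507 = 1060.08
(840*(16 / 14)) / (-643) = -960 / 643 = -1.49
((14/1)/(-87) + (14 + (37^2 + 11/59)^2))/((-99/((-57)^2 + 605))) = -2188080881126048/29981853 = -72980175.08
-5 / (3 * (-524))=5 / 1572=0.00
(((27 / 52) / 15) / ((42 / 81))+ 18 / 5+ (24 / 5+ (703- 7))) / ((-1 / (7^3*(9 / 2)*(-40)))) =1130838219 / 26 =43493777.65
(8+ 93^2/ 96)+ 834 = 29827/ 32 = 932.09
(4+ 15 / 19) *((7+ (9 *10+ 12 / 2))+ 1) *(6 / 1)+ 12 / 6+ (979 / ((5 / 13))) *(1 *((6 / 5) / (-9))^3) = 956936746 / 320625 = 2984.60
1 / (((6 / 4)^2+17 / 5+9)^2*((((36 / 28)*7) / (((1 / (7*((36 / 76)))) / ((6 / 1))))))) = 3800 / 146029149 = 0.00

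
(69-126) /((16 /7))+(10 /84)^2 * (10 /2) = -175459 /7056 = -24.87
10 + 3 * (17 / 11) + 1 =15.64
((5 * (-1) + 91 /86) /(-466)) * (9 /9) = 339 /40076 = 0.01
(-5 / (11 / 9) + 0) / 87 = -15 / 319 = -0.05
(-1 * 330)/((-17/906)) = 298980/17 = 17587.06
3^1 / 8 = 3 / 8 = 0.38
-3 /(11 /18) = -54 /11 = -4.91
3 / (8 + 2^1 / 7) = 21 / 58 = 0.36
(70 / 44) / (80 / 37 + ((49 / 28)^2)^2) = 165760 / 1202487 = 0.14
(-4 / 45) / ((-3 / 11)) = 44 / 135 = 0.33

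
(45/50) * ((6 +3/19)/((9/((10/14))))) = 117/266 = 0.44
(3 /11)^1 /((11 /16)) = 48 /121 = 0.40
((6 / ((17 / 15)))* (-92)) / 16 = -1035 / 34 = -30.44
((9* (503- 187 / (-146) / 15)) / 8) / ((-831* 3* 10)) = -0.02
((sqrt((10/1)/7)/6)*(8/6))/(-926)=-sqrt(70)/29169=-0.00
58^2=3364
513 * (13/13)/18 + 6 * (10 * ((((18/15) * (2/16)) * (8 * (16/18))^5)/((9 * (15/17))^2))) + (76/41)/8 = 12863625309626/4902543225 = 2623.87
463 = 463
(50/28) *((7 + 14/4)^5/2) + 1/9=131274803/1152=113953.82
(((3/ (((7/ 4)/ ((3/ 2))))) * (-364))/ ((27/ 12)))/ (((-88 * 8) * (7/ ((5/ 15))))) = 0.03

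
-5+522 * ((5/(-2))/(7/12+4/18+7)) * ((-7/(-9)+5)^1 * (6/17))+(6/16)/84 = -370160823/1070048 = -345.93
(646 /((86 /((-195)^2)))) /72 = 1364675 /344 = 3967.08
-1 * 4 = -4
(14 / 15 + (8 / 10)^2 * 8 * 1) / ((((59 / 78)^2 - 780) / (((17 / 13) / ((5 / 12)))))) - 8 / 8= -607202971 / 592754875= -1.02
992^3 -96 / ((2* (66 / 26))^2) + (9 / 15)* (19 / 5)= 976191486.56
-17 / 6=-2.83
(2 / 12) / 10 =1 / 60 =0.02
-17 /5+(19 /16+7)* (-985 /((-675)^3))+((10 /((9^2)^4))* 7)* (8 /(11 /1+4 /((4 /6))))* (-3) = -41468049403849 /12196570950000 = -3.40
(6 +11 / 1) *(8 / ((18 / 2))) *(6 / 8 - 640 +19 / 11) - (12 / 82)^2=-1603230418 / 166419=-9633.70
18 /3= 6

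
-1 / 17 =-0.06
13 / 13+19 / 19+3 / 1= 5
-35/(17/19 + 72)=-133/277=-0.48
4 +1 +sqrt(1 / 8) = 5.35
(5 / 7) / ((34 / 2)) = 5 / 119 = 0.04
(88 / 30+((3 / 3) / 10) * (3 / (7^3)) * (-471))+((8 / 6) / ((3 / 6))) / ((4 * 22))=19255 / 7546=2.55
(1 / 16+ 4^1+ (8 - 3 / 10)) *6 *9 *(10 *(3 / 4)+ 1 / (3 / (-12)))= 177849 / 80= 2223.11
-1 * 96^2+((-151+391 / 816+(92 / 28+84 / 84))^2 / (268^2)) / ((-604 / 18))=-9216.01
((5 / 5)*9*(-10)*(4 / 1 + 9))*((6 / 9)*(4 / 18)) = -520 / 3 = -173.33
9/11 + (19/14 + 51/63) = 2.98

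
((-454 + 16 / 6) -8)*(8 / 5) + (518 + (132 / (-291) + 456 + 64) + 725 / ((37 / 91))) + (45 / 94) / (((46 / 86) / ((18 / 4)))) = 486457007401 / 232782540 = 2089.75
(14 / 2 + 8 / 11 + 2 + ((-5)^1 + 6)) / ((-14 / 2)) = -118 / 77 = -1.53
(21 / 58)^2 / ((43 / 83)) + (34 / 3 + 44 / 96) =10453747 / 867912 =12.04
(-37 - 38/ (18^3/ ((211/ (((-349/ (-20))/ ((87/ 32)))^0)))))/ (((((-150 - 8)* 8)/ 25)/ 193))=539922325/ 3685824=146.49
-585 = -585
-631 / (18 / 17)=-10727 / 18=-595.94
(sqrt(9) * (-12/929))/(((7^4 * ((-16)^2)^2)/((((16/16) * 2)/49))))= -9/895352184832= -0.00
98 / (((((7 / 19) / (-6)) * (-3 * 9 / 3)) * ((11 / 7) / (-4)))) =-14896 / 33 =-451.39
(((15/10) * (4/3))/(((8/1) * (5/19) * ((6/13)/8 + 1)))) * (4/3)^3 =15808/7425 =2.13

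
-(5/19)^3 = -125/6859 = -0.02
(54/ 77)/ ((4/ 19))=513/ 154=3.33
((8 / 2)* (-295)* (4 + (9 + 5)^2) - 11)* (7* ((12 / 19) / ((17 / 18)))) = -20991096 / 19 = -1104794.53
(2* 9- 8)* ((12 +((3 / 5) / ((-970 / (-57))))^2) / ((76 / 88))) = 3105291651 / 22346375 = 138.96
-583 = -583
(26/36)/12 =13/216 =0.06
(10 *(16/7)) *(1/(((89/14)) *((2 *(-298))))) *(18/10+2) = -304/13261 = -0.02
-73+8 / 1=-65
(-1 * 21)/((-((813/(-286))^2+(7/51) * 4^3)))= 87603516/70354027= 1.25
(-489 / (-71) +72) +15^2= 21576 / 71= 303.89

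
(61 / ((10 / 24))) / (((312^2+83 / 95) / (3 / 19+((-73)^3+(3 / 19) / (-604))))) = -816977382789 / 1396412213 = -585.05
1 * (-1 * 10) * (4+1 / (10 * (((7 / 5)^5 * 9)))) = -6053645 / 151263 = -40.02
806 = 806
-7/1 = -7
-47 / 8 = -5.88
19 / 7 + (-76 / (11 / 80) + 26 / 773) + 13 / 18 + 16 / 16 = -587390627 / 1071378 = -548.26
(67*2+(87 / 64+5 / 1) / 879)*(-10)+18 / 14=-263601733 / 196896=-1338.79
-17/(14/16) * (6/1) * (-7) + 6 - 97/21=17165/21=817.38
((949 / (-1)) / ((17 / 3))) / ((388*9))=-0.05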